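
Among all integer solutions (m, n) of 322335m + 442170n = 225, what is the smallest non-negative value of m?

Reduce mod 442170: 322335m ≡ 225 (mod 442170). With g = gcd(322335, 442170) = 45 dividing 225, divide through: 7163m ≡ 5 (mod 9826).
Since gcd(7163, 9826) = 1, m ≡ 5·(7163)⁻¹ ≡ 797 (mod 9826). Smallest non-negative: 797.

797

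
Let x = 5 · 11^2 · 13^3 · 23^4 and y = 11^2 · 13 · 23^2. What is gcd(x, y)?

min exponent per shared prime: 11^2 · 13 · 23^2 = 832117

832117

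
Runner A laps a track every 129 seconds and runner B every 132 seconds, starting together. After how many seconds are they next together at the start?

129 = 3 · 43; 132 = 2² · 3 · 11
max exponents: 2² · 3 · 11 · 43 = 5676

5676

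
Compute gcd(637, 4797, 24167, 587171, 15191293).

637 = 7² · 13; 4797 = 3² · 13 · 41; 24167 = 11 · 13³; 587171 = 13 · 31² · 47; 15191293 = 13 · 23² · 47²
gcd takes min exponent of each prime: 13 = 13

13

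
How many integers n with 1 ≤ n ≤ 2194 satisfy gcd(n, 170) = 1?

826

170 = 2·5·17. Inclusion–exclusion on these primes:
2194 − ⌊2194/2⌋ − ⌊2194/5⌋ − ⌊2194/17⌋ + ⌊2194/10⌋ + ⌊2194/34⌋ + ⌊2194/85⌋ − ⌊2194/170⌋ = 826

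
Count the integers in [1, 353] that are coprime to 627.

Prime factors of 627: 3, 11, 19. Count integers ≤ 353 divisible by none of them.
By inclusion–exclusion: 353 − ⌊353/3⌋ − ⌊353/11⌋ − ⌊353/19⌋ + ⌊353/33⌋ + ⌊353/57⌋ + ⌊353/209⌋ − ⌊353/627⌋ = 203.

203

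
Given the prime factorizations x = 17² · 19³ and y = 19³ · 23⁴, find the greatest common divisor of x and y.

min exponent per shared prime: 19³ = 6859

6859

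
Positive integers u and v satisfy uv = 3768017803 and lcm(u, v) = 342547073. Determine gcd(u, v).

11

gcd·lcm = product, so gcd = 3768017803/342547073 = 11.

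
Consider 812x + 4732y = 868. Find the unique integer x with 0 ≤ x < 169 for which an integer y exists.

71

Euclid: 4732 = 5·812 + 672; 812 = 1·672 + 140; 672 = 4·140 + 112; 140 = 1·112 + 28; 112 = 4·28 + 0 → gcd = 28; 868 = 28·31.
Back-substitution yields 812·(35) + 4732·(-6) = 28, so one solution is x = 35·31 = 1085, y = -6·31 = -186.
Solutions in x differ by 4732/28 = 169; the one in [0, 169) is 1085 mod 169 = 71.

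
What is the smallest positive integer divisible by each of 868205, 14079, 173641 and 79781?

868205 = 5 · 13 · 19² · 37; 14079 = 3 · 13 · 19²; 173641 = 13 · 19² · 37; 79781 = 13 · 17 · 19²
lcm takes max exponent of each prime: 3 · 5 · 13 · 17 · 19² · 37 = 44278455

44278455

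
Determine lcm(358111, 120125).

358111 = 13³ · 163; 120125 = 5³ · 31²
max exponents: 5³ · 13³ · 31² · 163 = 43018083875

43018083875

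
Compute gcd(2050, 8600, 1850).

gcd(2050, 8600): 8600 = 4·2050 + 400; 2050 = 5·400 + 50; 400 = 8·50 + 0 → 50
gcd(50, 1850): 1850 = 37·50 + 0 → 50

50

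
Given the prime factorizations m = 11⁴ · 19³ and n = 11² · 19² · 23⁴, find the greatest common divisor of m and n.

min exponent per shared prime: 11² · 19² = 43681

43681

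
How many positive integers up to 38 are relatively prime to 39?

24

Prime factors of 39: 3, 13. Count integers ≤ 38 divisible by none of them.
By inclusion–exclusion: 38 − ⌊38/3⌋ − ⌊38/13⌋ + ⌊38/39⌋ = 24.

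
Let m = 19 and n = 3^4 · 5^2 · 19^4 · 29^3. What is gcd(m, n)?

min exponent per shared prime: 19 = 19

19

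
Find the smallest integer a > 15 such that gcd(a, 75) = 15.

30

Multiples of 15 above 15: 15·2, 15·3, … . Need the cofactor coprime to 75/15 = 5.
Checking s = 2, 3, … the first with gcd(s, 5) = 1 is s = 2, giving 30.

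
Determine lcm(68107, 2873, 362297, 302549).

68107 = 13³ · 31; 2873 = 13² · 17; 362297 = 13 · 29 · 31²; 302549 = 13 · 17 · 37²
lcm takes max exponent of each prime: 13³ · 17 · 29 · 31² · 37² = 1424963735689

1424963735689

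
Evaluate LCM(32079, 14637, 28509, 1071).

lcm(32079, 14637) = 32079·14637/gcd = 469540323/51 = 9206673
lcm(9206673, 28509) = 9206673·28509/gcd = 262473040557/51 = 5146530207
lcm(5146530207, 1071) = 5146530207·1071/gcd = 5511933851697/357 = 15439590621

15439590621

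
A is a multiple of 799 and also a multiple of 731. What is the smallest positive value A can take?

34357

gcd first: 799 = 1·731 + 68; 731 = 10·68 + 51; 68 = 1·51 + 17; 51 = 3·17 + 0 → gcd = 17
lcm = 799·731/gcd = 584069/17 = 34357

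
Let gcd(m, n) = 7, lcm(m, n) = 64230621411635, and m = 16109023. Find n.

27910715

Using mn = gcd(m,n)·lcm(m,n) = 7·64230621411635 = 449614349881445, we get n = 449614349881445/16109023 = 27910715.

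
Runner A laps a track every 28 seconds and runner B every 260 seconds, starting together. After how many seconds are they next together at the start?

1820

28 = 2² · 7; 260 = 2² · 5 · 13
max exponents: 2² · 5 · 7 · 13 = 1820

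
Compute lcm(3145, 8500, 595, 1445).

37425500

3145 = 5 · 17 · 37; 8500 = 2² · 5³ · 17; 595 = 5 · 7 · 17; 1445 = 5 · 17²
lcm takes max exponent of each prime: 2² · 5³ · 7 · 17² · 37 = 37425500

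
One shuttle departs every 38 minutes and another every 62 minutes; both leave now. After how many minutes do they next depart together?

1178

gcd first: 62 = 1·38 + 24; 38 = 1·24 + 14; 24 = 1·14 + 10; 14 = 1·10 + 4; 10 = 2·4 + 2; 4 = 2·2 + 0 → gcd = 2
lcm = 38·62/gcd = 2356/2 = 1178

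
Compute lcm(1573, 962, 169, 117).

1573 = 11² · 13; 962 = 2 · 13 · 37; 169 = 13²; 117 = 3² · 13
lcm takes max exponent of each prime: 2 · 3² · 11² · 13² · 37 = 13619034

13619034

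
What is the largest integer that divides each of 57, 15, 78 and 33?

3

57 = 3 · 19; 15 = 3 · 5; 78 = 2 · 3 · 13; 33 = 3 · 11
gcd takes min exponent of each prime: 3 = 3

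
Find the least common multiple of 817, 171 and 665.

lcm(817, 171) = 817·171/gcd = 139707/19 = 7353
lcm(7353, 665) = 7353·665/gcd = 4889745/19 = 257355

257355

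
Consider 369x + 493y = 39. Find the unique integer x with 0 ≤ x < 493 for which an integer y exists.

441

Euclid: 493 = 1·369 + 124; 369 = 2·124 + 121; 124 = 1·121 + 3; 121 = 40·3 + 1; 3 = 3·1 + 0 → gcd = 1; 39 = 1·39.
Back-substitution yields 369·(163) + 493·(-122) = 1, so one solution is x = 163·39 = 6357, y = -122·39 = -4758.
Solutions in x differ by 493/1 = 493; the one in [0, 493) is 6357 mod 493 = 441.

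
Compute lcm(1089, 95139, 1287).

13604877

lcm(1089, 95139) = 1089·95139/gcd = 103606371/99 = 1046529
lcm(1046529, 1287) = 1046529·1287/gcd = 1346882823/99 = 13604877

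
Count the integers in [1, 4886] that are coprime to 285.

285 = 3·5·19. Inclusion–exclusion on these primes:
4886 − ⌊4886/3⌋ − ⌊4886/5⌋ − ⌊4886/19⌋ + ⌊4886/15⌋ + ⌊4886/57⌋ + ⌊4886/95⌋ − ⌊4886/285⌋ = 2468

2468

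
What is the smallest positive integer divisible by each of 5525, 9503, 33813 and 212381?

34931364975

5525 = 5² · 13 · 17; 9503 = 13 · 17 · 43; 33813 = 3² · 13 · 17²; 212381 = 13 · 17 · 31²
lcm takes max exponent of each prime: 3² · 5² · 13 · 17² · 31² · 43 = 34931364975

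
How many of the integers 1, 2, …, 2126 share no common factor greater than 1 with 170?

800

Prime factors of 170: 2, 5, 17. Count integers ≤ 2126 divisible by none of them.
By inclusion–exclusion: 2126 − ⌊2126/2⌋ − ⌊2126/5⌋ − ⌊2126/17⌋ + ⌊2126/10⌋ + ⌊2126/34⌋ + ⌊2126/85⌋ − ⌊2126/170⌋ = 800.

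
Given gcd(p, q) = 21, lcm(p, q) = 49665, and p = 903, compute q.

1155

p·q = gcd·lcm = 21·49665 = 1042965, so q = 1042965/903 = 1155.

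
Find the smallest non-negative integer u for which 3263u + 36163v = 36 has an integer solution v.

Reduce mod 36163: 3263u ≡ 36 (mod 36163). With g = gcd(3263, 36163) = 1 dividing 36, divide through: 3263u ≡ 36 (mod 36163).
Since gcd(3263, 36163) = 1, u ≡ 36·(3263)⁻¹ ≡ 9642 (mod 36163). Smallest non-negative: 9642.

9642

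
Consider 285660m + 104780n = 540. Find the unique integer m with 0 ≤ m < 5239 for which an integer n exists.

Reduce mod 104780: 285660m ≡ 540 (mod 104780). With g = gcd(285660, 104780) = 20 dividing 540, divide through: 14283m ≡ 27 (mod 5239).
Since gcd(14283, 5239) = 1, m ≡ 27·(14283)⁻¹ ≡ 822 (mod 5239). Smallest non-negative: 822.

822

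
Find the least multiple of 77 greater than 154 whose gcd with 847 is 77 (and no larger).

gcd(t, 847) = 77 forces 77 | t; write t = 77s. Then gcd(77s, 77·11) = 77·gcd(s, 11), so need gcd(s, 11) = 1.
77s > 154 gives s ≥ 3. The least s ≥ 3 coprime to 11 is 3, so t = 77·3 = 231.

231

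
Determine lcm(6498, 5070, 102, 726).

11294596170

6498 = 2 · 3² · 19²; 5070 = 2 · 3 · 5 · 13²; 102 = 2 · 3 · 17; 726 = 2 · 3 · 11²
lcm takes max exponent of each prime: 2 · 3² · 5 · 11² · 13² · 17 · 19² = 11294596170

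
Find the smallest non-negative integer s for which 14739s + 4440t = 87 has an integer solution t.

Reduce mod 4440: 14739s ≡ 87 (mod 4440). With g = gcd(14739, 4440) = 3 dividing 87, divide through: 4913s ≡ 29 (mod 1480).
Since gcd(4913, 1480) = 1, s ≡ 29·(4913)⁻¹ ≡ 1333 (mod 1480). Smallest non-negative: 1333.

1333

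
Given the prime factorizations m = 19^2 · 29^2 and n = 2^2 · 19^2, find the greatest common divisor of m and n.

361

min exponent per shared prime: 19^2 = 361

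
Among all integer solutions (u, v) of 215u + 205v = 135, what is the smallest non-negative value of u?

gcd(215, 205) = 5 (Euclid: 215 = 1·205 + 10; 205 = 20·10 + 5; 10 = 2·5 + 0), and 5 | 135.
Extended Euclid: 215·(-20) + 205·(21) = 5. Scale by 27: u₀ = -540.
General solution u = u₀ + 41t; reducing mod 41 gives u = 34 (and v = -35).

34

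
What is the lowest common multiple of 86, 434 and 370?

lcm(86, 434) = 86·434/gcd = 37324/2 = 18662
lcm(18662, 370) = 18662·370/gcd = 6904940/2 = 3452470

3452470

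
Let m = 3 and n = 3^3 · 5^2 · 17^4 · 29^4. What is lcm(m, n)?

max exponent per prime: 3^3 · 5^2 · 17^4 · 29^4 = 39874151070675

39874151070675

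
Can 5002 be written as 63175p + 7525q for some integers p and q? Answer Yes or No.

By Bézout, 63175p + 7525q = 5002 has integer solutions iff gcd(63175, 7525) | 5002.
Euclid: 63175 = 8·7525 + 2975; 7525 = 2·2975 + 1575; 2975 = 1·1575 + 1400; 1575 = 1·1400 + 175; 1400 = 8·175 + 0. gcd = 175; 5002 mod 175 = 102. No.

No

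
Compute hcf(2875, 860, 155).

5

gcd(2875, 860): 2875 = 3·860 + 295; 860 = 2·295 + 270; 295 = 1·270 + 25; 270 = 10·25 + 20; 25 = 1·20 + 5; 20 = 4·5 + 0 → 5
gcd(5, 155): 155 = 31·5 + 0 → 5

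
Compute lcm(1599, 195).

gcd first: 1599 = 8·195 + 39; 195 = 5·39 + 0 → gcd = 39
lcm = 1599·195/gcd = 311805/39 = 7995

7995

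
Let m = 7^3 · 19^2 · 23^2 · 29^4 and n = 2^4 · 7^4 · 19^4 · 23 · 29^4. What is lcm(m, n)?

1873157131767022864

max exponent per prime: 2^4 · 7^4 · 19^4 · 23^2 · 29^4 = 1873157131767022864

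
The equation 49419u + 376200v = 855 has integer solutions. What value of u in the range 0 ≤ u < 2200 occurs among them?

gcd(49419, 376200) = 171 (Euclid: 376200 = 7·49419 + 30267; 49419 = 1·30267 + 19152; 30267 = 1·19152 + 11115; 19152 = 1·11115 + 8037; 11115 = 1·8037 + 3078; 8037 = 2·3078 + 1881; 3078 = 1·1881 + 1197; 1881 = 1·1197 + 684; 1197 = 1·684 + 513; 684 = 1·513 + 171; 513 = 3·171 + 0), and 171 | 855.
Extended Euclid: 49419·(609) + 376200·(-80) = 171. Scale by 5: u₀ = 3045.
General solution u = u₀ + 2200t; reducing mod 2200 gives u = 845 (and v = -111).

845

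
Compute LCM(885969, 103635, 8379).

885969 = 3² · 7⁴ · 41; 103635 = 3² · 5 · 7² · 47; 8379 = 3² · 7² · 19
lcm takes max exponent of each prime: 3² · 5 · 7⁴ · 19 · 41 · 47 = 3955851585

3955851585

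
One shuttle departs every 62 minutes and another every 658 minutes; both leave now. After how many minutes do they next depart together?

20398

62 = 2 · 31; 658 = 2 · 7 · 47
max exponents: 2 · 7 · 31 · 47 = 20398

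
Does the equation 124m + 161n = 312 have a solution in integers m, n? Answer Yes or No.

Yes

By Bézout, 124m + 161n = 312 has integer solutions iff gcd(124, 161) | 312.
Euclid: 161 = 1·124 + 37; 124 = 3·37 + 13; 37 = 2·13 + 11; 13 = 1·11 + 2; 11 = 5·2 + 1; 2 = 2·1 + 0. gcd = 1; 312 mod 1 = 0. Yes.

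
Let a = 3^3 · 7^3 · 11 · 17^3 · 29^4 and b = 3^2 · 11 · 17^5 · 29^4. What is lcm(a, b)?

102302716952966607

max exponent per prime: 3^3 · 7^3 · 11 · 17^5 · 29^4 = 102302716952966607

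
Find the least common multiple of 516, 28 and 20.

18060

516 = 2² · 3 · 43; 28 = 2² · 7; 20 = 2² · 5
lcm takes max exponent of each prime: 2² · 3 · 5 · 7 · 43 = 18060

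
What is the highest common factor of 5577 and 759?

33

Euclid: 5577 = 7·759 + 264; 759 = 2·264 + 231; 264 = 1·231 + 33; 231 = 7·33 + 0. Last nonzero remainder: 33.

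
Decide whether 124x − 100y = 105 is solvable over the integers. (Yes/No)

By Bézout, 124x − 100y = 105 has integer solutions iff gcd(124, 100) | 105.
Euclid: 124 = 1·100 + 24; 100 = 4·24 + 4; 24 = 6·4 + 0. gcd = 4; 105 mod 4 = 1. No.

No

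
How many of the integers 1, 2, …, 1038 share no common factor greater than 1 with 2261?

Prime factors of 2261: 7, 17, 19. Count integers ≤ 1038 divisible by none of them.
By inclusion–exclusion: 1038 − ⌊1038/7⌋ − ⌊1038/17⌋ − ⌊1038/19⌋ + ⌊1038/119⌋ + ⌊1038/133⌋ + ⌊1038/323⌋ − ⌊1038/2261⌋ = 793.

793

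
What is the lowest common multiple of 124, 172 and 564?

751812

124 = 2² · 31; 172 = 2² · 43; 564 = 2² · 3 · 47
lcm takes max exponent of each prime: 2² · 3 · 31 · 43 · 47 = 751812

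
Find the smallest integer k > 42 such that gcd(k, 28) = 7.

28 = 7·4. Any k with gcd(k, 28) = 7 is a multiple of 7, say 7s, with s coprime to 4.
Need s > 42/7, so s ≥ 7. First s ≥ 7 with gcd(s, 4) = 1 is s = 7. Thus k = 7·7 = 49.

49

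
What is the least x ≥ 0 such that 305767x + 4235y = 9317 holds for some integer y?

Euclid: 305767 = 72·4235 + 847; 4235 = 5·847 + 0 → gcd = 847; 9317 = 847·11.
Back-substitution yields 305767·(1) + 4235·(-72) = 847, so one solution is x = 1·11 = 11, y = -72·11 = -792.
Solutions in x differ by 4235/847 = 5; the one in [0, 5) is 11 mod 5 = 1.

1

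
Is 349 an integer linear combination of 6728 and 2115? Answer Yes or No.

Yes

By Bézout, 6728s − 2115t = 349 has integer solutions iff gcd(6728, 2115) | 349.
Euclid: 6728 = 3·2115 + 383; 2115 = 5·383 + 200; 383 = 1·200 + 183; 200 = 1·183 + 17; 183 = 10·17 + 13; 17 = 1·13 + 4; 13 = 3·4 + 1; 4 = 4·1 + 0. gcd = 1; 349 mod 1 = 0. Yes.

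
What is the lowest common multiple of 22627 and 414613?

551849903

gcd first: 414613 = 18·22627 + 7327; 22627 = 3·7327 + 646; 7327 = 11·646 + 221; 646 = 2·221 + 204; 221 = 1·204 + 17; 204 = 12·17 + 0 → gcd = 17
lcm = 22627·414613/gcd = 9381448351/17 = 551849903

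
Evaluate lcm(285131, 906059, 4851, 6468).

17254987596

285131 = 7² · 11 · 23²; 906059 = 7² · 11 · 41²; 4851 = 3² · 7² · 11; 6468 = 2² · 3 · 7² · 11
lcm takes max exponent of each prime: 2² · 3² · 7² · 11 · 23² · 41² = 17254987596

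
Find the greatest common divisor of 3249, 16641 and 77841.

gcd(3249, 16641): 16641 = 5·3249 + 396; 3249 = 8·396 + 81; 396 = 4·81 + 72; 81 = 1·72 + 9; 72 = 8·9 + 0 → 9
gcd(9, 77841): 77841 = 8649·9 + 0 → 9

9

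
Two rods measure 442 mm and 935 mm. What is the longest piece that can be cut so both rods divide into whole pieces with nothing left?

17

Euclid: 935 = 2·442 + 51; 442 = 8·51 + 34; 51 = 1·34 + 17; 34 = 2·17 + 0. Last nonzero remainder: 17.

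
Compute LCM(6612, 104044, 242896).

28929642288

lcm(6612, 104044) = 6612·104044/gcd = 687938928/76 = 9051828
lcm(9051828, 242896) = 9051828·242896/gcd = 2198652813888/76 = 28929642288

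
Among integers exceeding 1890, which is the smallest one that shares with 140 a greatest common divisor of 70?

2030

140 = 70·2. Any a with gcd(a, 140) = 70 is a multiple of 70, say 70s, with s coprime to 2.
Need s > 1890/70, so s ≥ 28. First s ≥ 28 with gcd(s, 2) = 1 is s = 29. Thus a = 70·29 = 2030.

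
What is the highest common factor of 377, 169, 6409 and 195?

377 = 13 · 29; 169 = 13²; 6409 = 13 · 17 · 29; 195 = 3 · 5 · 13
gcd takes min exponent of each prime: 13 = 13

13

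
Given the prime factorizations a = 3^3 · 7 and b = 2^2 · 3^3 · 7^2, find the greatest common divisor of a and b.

min exponent per shared prime: 3^3 · 7 = 189

189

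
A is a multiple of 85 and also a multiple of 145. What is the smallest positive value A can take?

85 = 5 · 17; 145 = 5 · 29
max exponents: 5 · 17 · 29 = 2465

2465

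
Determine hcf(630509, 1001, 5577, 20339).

11

gcd(630509, 1001): 630509 = 629·1001 + 880; 1001 = 1·880 + 121; 880 = 7·121 + 33; 121 = 3·33 + 22; 33 = 1·22 + 11; 22 = 2·11 + 0 → 11
gcd(11, 5577): 5577 = 507·11 + 0 → 11
gcd(11, 20339): 20339 = 1849·11 + 0 → 11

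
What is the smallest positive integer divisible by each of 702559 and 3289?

16158857

702559 = 11 · 13 · 17³; 3289 = 11 · 13 · 23
max exponents: 11 · 13 · 17³ · 23 = 16158857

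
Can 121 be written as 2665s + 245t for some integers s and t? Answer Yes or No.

No

gcd(2665, 245): 2665 = 10·245 + 215; 245 = 1·215 + 30; 215 = 7·30 + 5; 30 = 6·5 + 0 → 5
5 does not divide 121, so a solution does not exist.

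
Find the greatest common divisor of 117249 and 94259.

2299

117249 = 3 · 11² · 17 · 19
94259 = 11² · 19 · 41
Common: 11² · 19 = 2299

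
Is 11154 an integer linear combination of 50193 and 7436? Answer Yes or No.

By Bézout, 50193u − 7436v = 11154 has integer solutions iff gcd(50193, 7436) | 11154.
Euclid: 50193 = 6·7436 + 5577; 7436 = 1·5577 + 1859; 5577 = 3·1859 + 0. gcd = 1859; 11154 mod 1859 = 0. Yes.

Yes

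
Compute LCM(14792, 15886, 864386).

1180920695656

14792 = 2³ · 43²; 15886 = 2 · 13² · 47; 864386 = 2 · 19 · 23² · 43
lcm takes max exponent of each prime: 2³ · 13² · 19 · 23² · 43² · 47 = 1180920695656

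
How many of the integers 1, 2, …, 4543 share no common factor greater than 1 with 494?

Prime factors of 494: 2, 13, 19. Count integers ≤ 4543 divisible by none of them.
By inclusion–exclusion: 4543 − ⌊4543/2⌋ − ⌊4543/13⌋ − ⌊4543/19⌋ + ⌊4543/26⌋ + ⌊4543/38⌋ + ⌊4543/247⌋ − ⌊4543/494⌋ = 1986.

1986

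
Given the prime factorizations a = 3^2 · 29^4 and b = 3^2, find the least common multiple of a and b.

6365529

max exponent per prime: 3^2 · 29^4 = 6365529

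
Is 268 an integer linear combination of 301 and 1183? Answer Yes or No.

gcd(301, 1183): 1183 = 3·301 + 280; 301 = 1·280 + 21; 280 = 13·21 + 7; 21 = 3·7 + 0 → 7
7 does not divide 268, so a solution does not exist.

No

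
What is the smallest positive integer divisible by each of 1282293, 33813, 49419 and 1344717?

1282293 = 3² · 17³ · 29; 33813 = 3² · 13 · 17²; 49419 = 3² · 17² · 19; 1344717 = 3² · 11 · 17² · 47
lcm takes max exponent of each prime: 3² · 11 · 13 · 17³ · 19 · 29 · 47 = 163747533807

163747533807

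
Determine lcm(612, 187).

612 = 2² · 3² · 17; 187 = 11 · 17
max exponents: 2² · 3² · 11 · 17 = 6732

6732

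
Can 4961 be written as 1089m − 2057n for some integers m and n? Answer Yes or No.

By Bézout, 1089m − 2057n = 4961 has integer solutions iff gcd(1089, 2057) | 4961.
Euclid: 2057 = 1·1089 + 968; 1089 = 1·968 + 121; 968 = 8·121 + 0. gcd = 121; 4961 mod 121 = 0. Yes.

Yes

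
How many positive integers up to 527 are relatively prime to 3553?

Prime factors of 3553: 11, 17, 19. Count integers ≤ 527 divisible by none of them.
By inclusion–exclusion: 527 − ⌊527/11⌋ − ⌊527/17⌋ − ⌊527/19⌋ + ⌊527/187⌋ + ⌊527/209⌋ + ⌊527/323⌋ − ⌊527/3553⌋ = 427.

427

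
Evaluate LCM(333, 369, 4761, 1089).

873914877

333 = 3² · 37; 369 = 3² · 41; 4761 = 3² · 23²; 1089 = 3² · 11²
lcm takes max exponent of each prime: 3² · 11² · 23² · 37 · 41 = 873914877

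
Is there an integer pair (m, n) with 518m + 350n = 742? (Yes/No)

Yes

By Bézout, 518m + 350n = 742 has integer solutions iff gcd(518, 350) | 742.
Euclid: 518 = 1·350 + 168; 350 = 2·168 + 14; 168 = 12·14 + 0. gcd = 14; 742 mod 14 = 0. Yes.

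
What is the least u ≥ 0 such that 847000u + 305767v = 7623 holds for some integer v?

Reduce mod 305767: 847000u ≡ 7623 (mod 305767). With g = gcd(847000, 305767) = 847 dividing 7623, divide through: 1000u ≡ 9 (mod 361).
Since gcd(1000, 361) = 1, u ≡ 9·(1000)⁻¹ ≡ 300 (mod 361). Smallest non-negative: 300.

300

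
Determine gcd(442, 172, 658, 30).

2

gcd(442, 172): 442 = 2·172 + 98; 172 = 1·98 + 74; 98 = 1·74 + 24; 74 = 3·24 + 2; 24 = 12·2 + 0 → 2
gcd(2, 658): 658 = 329·2 + 0 → 2
gcd(2, 30): 30 = 15·2 + 0 → 2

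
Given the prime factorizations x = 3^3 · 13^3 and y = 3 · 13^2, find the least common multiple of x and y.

59319

max exponent per prime: 3^3 · 13^3 = 59319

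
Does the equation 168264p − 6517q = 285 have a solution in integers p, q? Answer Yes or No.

Yes

gcd(168264, 6517): 168264 = 25·6517 + 5339; 6517 = 1·5339 + 1178; 5339 = 4·1178 + 627; 1178 = 1·627 + 551; 627 = 1·551 + 76; 551 = 7·76 + 19; 76 = 4·19 + 0 → 19
19 divides 285, so a solution exists.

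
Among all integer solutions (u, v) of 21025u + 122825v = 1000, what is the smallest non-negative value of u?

Euclid: 122825 = 5·21025 + 17700; 21025 = 1·17700 + 3325; 17700 = 5·3325 + 1075; 3325 = 3·1075 + 100; 1075 = 10·100 + 75; 100 = 1·75 + 25; 75 = 3·25 + 0 → gcd = 25; 1000 = 25·40.
Back-substitution yields 21025·(1256) + 122825·(-215) = 25, so one solution is u = 1256·40 = 50240, v = -215·40 = -8600.
Solutions in u differ by 122825/25 = 4913; the one in [0, 4913) is 50240 mod 4913 = 1110.

1110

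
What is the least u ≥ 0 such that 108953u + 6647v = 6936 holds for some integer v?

18

gcd(108953, 6647) = 289 (Euclid: 108953 = 16·6647 + 2601; 6647 = 2·2601 + 1445; 2601 = 1·1445 + 1156; 1445 = 1·1156 + 289; 1156 = 4·289 + 0), and 289 | 6936.
Extended Euclid: 108953·(-5) + 6647·(82) = 289. Scale by 24: u₀ = -120.
General solution u = u₀ + 23t; reducing mod 23 gives u = 18 (and v = -294).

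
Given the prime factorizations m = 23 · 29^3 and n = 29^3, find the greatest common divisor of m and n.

24389

min exponent per shared prime: 29^3 = 24389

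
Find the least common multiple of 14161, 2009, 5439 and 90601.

lcm(14161, 2009) = 14161·2009/gcd = 28449449/49 = 580601
lcm(580601, 5439) = 580601·5439/gcd = 3157888839/49 = 64446711
lcm(64446711, 90601) = 64446711·90601/gcd = 5838936463311/49 = 119161968639

119161968639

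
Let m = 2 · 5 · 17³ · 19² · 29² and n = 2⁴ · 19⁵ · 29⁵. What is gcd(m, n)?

min exponent per shared prime: 2 · 19² · 29² = 607202

607202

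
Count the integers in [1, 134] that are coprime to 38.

63

Prime factors of 38: 2, 19. Count integers ≤ 134 divisible by none of them.
By inclusion–exclusion: 134 − ⌊134/2⌋ − ⌊134/19⌋ + ⌊134/38⌋ = 63.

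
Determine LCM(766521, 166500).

gcd first: 766521 = 4·166500 + 100521; 166500 = 1·100521 + 65979; 100521 = 1·65979 + 34542; 65979 = 1·34542 + 31437; 34542 = 1·31437 + 3105; 31437 = 10·3105 + 387; 3105 = 8·387 + 9; 387 = 43·9 + 0 → gcd = 9
lcm = 766521·166500/gcd = 127625746500/9 = 14180638500

14180638500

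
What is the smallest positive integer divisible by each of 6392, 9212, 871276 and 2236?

5448066174824

lcm(6392, 9212) = 6392·9212/gcd = 58883104/188 = 313208
lcm(313208, 871276) = 313208·871276/gcd = 272890613408/28 = 9746093336
lcm(9746093336, 2236) = 9746093336·2236/gcd = 21792264699296/4 = 5448066174824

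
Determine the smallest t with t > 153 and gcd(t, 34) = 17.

187

Multiples of 17 above 153: 17·10, 17·11, … . Need the cofactor coprime to 34/17 = 2.
Checking s = 10, 11, … the first with gcd(s, 2) = 1 is s = 11, giving 187.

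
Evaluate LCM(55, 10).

110

gcd first: 55 = 5·10 + 5; 10 = 2·5 + 0 → gcd = 5
lcm = 55·10/gcd = 550/5 = 110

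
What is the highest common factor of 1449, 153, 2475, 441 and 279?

1449 = 3² · 7 · 23; 153 = 3² · 17; 2475 = 3² · 5² · 11; 441 = 3² · 7²; 279 = 3² · 31
gcd takes min exponent of each prime: 3² = 9

9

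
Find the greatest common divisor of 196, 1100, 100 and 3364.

gcd(196, 1100): 1100 = 5·196 + 120; 196 = 1·120 + 76; 120 = 1·76 + 44; 76 = 1·44 + 32; 44 = 1·32 + 12; 32 = 2·12 + 8; 12 = 1·8 + 4; 8 = 2·4 + 0 → 4
gcd(4, 100): 100 = 25·4 + 0 → 4
gcd(4, 3364): 3364 = 841·4 + 0 → 4

4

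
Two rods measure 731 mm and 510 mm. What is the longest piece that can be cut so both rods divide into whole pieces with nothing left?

17

Euclid: 731 = 1·510 + 221; 510 = 2·221 + 68; 221 = 3·68 + 17; 68 = 4·17 + 0. Last nonzero remainder: 17.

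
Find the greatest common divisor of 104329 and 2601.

Euclid: 104329 = 40·2601 + 289; 2601 = 9·289 + 0. Last nonzero remainder: 289.

289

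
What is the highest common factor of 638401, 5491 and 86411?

638401 = 17² · 47²; 5491 = 17² · 19; 86411 = 13 · 17² · 23
gcd takes min exponent of each prime: 17² = 289

289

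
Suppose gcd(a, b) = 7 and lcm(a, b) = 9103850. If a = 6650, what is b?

a·b = gcd·lcm = 7·9103850 = 63726950, so b = 63726950/6650 = 9583.

9583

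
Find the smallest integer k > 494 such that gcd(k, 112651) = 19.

112651 = 19·5929. Any k with gcd(k, 112651) = 19 is a multiple of 19, say 19s, with s coprime to 5929.
Need s > 494/19, so s ≥ 27. First s ≥ 27 with gcd(s, 5929) = 1 is s = 27. Thus k = 19·27 = 513.

513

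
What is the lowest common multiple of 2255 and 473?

96965

2255 = 5 · 11 · 41; 473 = 11 · 43
max exponents: 5 · 11 · 41 · 43 = 96965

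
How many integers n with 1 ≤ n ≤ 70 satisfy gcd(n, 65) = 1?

65 = 5·13. Inclusion–exclusion on these primes:
70 − ⌊70/5⌋ − ⌊70/13⌋ + ⌊70/65⌋ = 52

52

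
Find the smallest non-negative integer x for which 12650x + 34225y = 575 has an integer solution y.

Euclid: 34225 = 2·12650 + 8925; 12650 = 1·8925 + 3725; 8925 = 2·3725 + 1475; 3725 = 2·1475 + 775; 1475 = 1·775 + 700; 775 = 1·700 + 75; 700 = 9·75 + 25; 75 = 3·25 + 0 → gcd = 25; 575 = 25·23.
Back-substitution yields 12650·(-441) + 34225·(163) = 25, so one solution is x = -441·23 = -10143, y = 163·23 = 3749.
Solutions in x differ by 34225/25 = 1369; the one in [0, 1369) is -10143 mod 1369 = 809.

809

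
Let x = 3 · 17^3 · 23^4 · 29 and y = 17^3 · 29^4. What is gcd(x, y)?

min exponent per shared prime: 17^3 · 29 = 142477

142477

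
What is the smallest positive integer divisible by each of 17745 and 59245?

210260505

gcd first: 59245 = 3·17745 + 6010; 17745 = 2·6010 + 5725; 6010 = 1·5725 + 285; 5725 = 20·285 + 25; 285 = 11·25 + 10; 25 = 2·10 + 5; 10 = 2·5 + 0 → gcd = 5
lcm = 17745·59245/gcd = 1051302525/5 = 210260505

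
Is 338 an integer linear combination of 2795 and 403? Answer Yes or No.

gcd(2795, 403): 2795 = 6·403 + 377; 403 = 1·377 + 26; 377 = 14·26 + 13; 26 = 2·13 + 0 → 13
13 divides 338, so a solution exists.

Yes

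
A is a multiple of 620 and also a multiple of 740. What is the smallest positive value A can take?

gcd first: 740 = 1·620 + 120; 620 = 5·120 + 20; 120 = 6·20 + 0 → gcd = 20
lcm = 620·740/gcd = 458800/20 = 22940

22940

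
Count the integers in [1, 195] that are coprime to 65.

144

65 = 5·13. Inclusion–exclusion on these primes:
195 − ⌊195/5⌋ − ⌊195/13⌋ + ⌊195/65⌋ = 144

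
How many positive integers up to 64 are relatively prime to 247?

247 = 13·19. Inclusion–exclusion on these primes:
64 − ⌊64/13⌋ − ⌊64/19⌋ + ⌊64/247⌋ = 57

57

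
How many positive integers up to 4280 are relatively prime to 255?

2149

Prime factors of 255: 3, 5, 17. Count integers ≤ 4280 divisible by none of them.
By inclusion–exclusion: 4280 − ⌊4280/3⌋ − ⌊4280/5⌋ − ⌊4280/17⌋ + ⌊4280/15⌋ + ⌊4280/51⌋ + ⌊4280/85⌋ − ⌊4280/255⌋ = 2149.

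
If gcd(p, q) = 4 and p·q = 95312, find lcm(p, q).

23828

gcd·lcm = product, so lcm = 95312/4 = 23828.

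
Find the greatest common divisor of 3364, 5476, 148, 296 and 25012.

4

gcd(3364, 5476): 5476 = 1·3364 + 2112; 3364 = 1·2112 + 1252; 2112 = 1·1252 + 860; 1252 = 1·860 + 392; 860 = 2·392 + 76; 392 = 5·76 + 12; 76 = 6·12 + 4; 12 = 3·4 + 0 → 4
gcd(4, 148): 148 = 37·4 + 0 → 4
gcd(4, 296): 296 = 74·4 + 0 → 4
gcd(4, 25012): 25012 = 6253·4 + 0 → 4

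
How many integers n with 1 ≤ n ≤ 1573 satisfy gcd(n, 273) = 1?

830

Prime factors of 273: 3, 7, 13. Count integers ≤ 1573 divisible by none of them.
By inclusion–exclusion: 1573 − ⌊1573/3⌋ − ⌊1573/7⌋ − ⌊1573/13⌋ + ⌊1573/21⌋ + ⌊1573/39⌋ + ⌊1573/91⌋ − ⌊1573/273⌋ = 830.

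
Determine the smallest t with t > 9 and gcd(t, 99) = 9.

Multiples of 9 above 9: 9·2, 9·3, … . Need the cofactor coprime to 99/9 = 11.
Checking s = 2, 3, … the first with gcd(s, 11) = 1 is s = 2, giving 18.

18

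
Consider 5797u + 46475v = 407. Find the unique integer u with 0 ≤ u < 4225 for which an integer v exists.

906

Reduce mod 46475: 5797u ≡ 407 (mod 46475). With g = gcd(5797, 46475) = 11 dividing 407, divide through: 527u ≡ 37 (mod 4225).
Since gcd(527, 4225) = 1, u ≡ 37·(527)⁻¹ ≡ 906 (mod 4225). Smallest non-negative: 906.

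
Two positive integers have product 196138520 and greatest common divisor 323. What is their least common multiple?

607240

Since gcd(p,q)·lcm(p,q) = pq, lcm = 196138520/323 = 607240.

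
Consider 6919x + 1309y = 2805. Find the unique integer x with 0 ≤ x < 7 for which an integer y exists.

Reduce mod 1309: 6919x ≡ 2805 (mod 1309). With g = gcd(6919, 1309) = 187 dividing 2805, divide through: 37x ≡ 15 (mod 7).
Since gcd(37, 7) = 1, x ≡ 15·(37)⁻¹ ≡ 4 (mod 7). Smallest non-negative: 4.

4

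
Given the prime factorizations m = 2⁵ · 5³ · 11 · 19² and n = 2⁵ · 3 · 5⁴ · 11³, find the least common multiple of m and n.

max exponent per prime: 2⁵ · 3 · 5⁴ · 11³ · 19² = 28829460000

28829460000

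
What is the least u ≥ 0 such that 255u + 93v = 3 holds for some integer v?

Euclid: 255 = 2·93 + 69; 93 = 1·69 + 24; 69 = 2·24 + 21; 24 = 1·21 + 3; 21 = 7·3 + 0 → gcd = 3; 3 = 3·1.
Back-substitution yields 255·(-4) + 93·(11) = 3, so one solution is u = -4·1 = -4, v = 11·1 = 11.
Solutions in u differ by 93/3 = 31; the one in [0, 31) is -4 mod 31 = 27.

27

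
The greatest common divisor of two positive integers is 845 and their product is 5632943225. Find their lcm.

Since gcd(a,b)·lcm(a,b) = ab, lcm = 5632943225/845 = 6666205.

6666205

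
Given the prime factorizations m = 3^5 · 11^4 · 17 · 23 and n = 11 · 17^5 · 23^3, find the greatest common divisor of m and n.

min exponent per shared prime: 11 · 17 · 23 = 4301

4301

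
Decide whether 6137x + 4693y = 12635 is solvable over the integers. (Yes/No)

Yes

gcd(6137, 4693): 6137 = 1·4693 + 1444; 4693 = 3·1444 + 361; 1444 = 4·361 + 0 → 361
361 divides 12635, so a solution exists.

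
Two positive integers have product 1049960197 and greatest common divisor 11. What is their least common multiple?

gcd·lcm = product, so lcm = 1049960197/11 = 95450927.

95450927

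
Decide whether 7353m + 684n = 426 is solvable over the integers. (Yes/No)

By Bézout, 7353m + 684n = 426 has integer solutions iff gcd(7353, 684) | 426.
Euclid: 7353 = 10·684 + 513; 684 = 1·513 + 171; 513 = 3·171 + 0. gcd = 171; 426 mod 171 = 84. No.

No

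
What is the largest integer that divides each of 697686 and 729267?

Euclid: 729267 = 1·697686 + 31581; 697686 = 22·31581 + 2904; 31581 = 10·2904 + 2541; 2904 = 1·2541 + 363; 2541 = 7·363 + 0. Last nonzero remainder: 363.

363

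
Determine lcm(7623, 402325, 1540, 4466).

lcm(7623, 402325) = 7623·402325/gcd = 3066923475/847 = 3620925
lcm(3620925, 1540) = 3620925·1540/gcd = 5576224500/385 = 14483700
lcm(14483700, 4466) = 14483700·4466/gcd = 64684204200/154 = 420027300

420027300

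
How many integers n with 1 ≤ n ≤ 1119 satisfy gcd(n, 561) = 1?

638

Prime factors of 561: 3, 11, 17. Count integers ≤ 1119 divisible by none of them.
By inclusion–exclusion: 1119 − ⌊1119/3⌋ − ⌊1119/11⌋ − ⌊1119/17⌋ + ⌊1119/33⌋ + ⌊1119/51⌋ + ⌊1119/187⌋ − ⌊1119/561⌋ = 638.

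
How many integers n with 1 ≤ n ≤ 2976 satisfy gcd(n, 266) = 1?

1208

Prime factors of 266: 2, 7, 19. Count integers ≤ 2976 divisible by none of them.
By inclusion–exclusion: 2976 − ⌊2976/2⌋ − ⌊2976/7⌋ − ⌊2976/19⌋ + ⌊2976/14⌋ + ⌊2976/38⌋ + ⌊2976/133⌋ − ⌊2976/266⌋ = 1208.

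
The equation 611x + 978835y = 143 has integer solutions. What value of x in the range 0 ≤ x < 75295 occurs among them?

Reduce mod 978835: 611x ≡ 143 (mod 978835). With g = gcd(611, 978835) = 13 dividing 143, divide through: 47x ≡ 11 (mod 75295).
Since gcd(47, 75295) = 1, x ≡ 11·(47)⁻¹ ≡ 57673 (mod 75295). Smallest non-negative: 57673.

57673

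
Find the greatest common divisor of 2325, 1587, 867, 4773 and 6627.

gcd(2325, 1587): 2325 = 1·1587 + 738; 1587 = 2·738 + 111; 738 = 6·111 + 72; 111 = 1·72 + 39; 72 = 1·39 + 33; 39 = 1·33 + 6; 33 = 5·6 + 3; 6 = 2·3 + 0 → 3
gcd(3, 867): 867 = 289·3 + 0 → 3
gcd(3, 4773): 4773 = 1591·3 + 0 → 3
gcd(3, 6627): 6627 = 2209·3 + 0 → 3

3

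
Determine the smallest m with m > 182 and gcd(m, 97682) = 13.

195

Multiples of 13 above 182: 13·15, 13·16, … . Need the cofactor coprime to 97682/13 = 7514.
Checking s = 15, 16, … the first with gcd(s, 7514) = 1 is s = 15, giving 195.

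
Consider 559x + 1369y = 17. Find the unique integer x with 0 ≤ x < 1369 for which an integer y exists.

Reduce mod 1369: 559x ≡ 17 (mod 1369). With g = gcd(559, 1369) = 1 dividing 17, divide through: 559x ≡ 17 (mod 1369).
Since gcd(559, 1369) = 1, x ≡ 17·(559)⁻¹ ≡ 698 (mod 1369). Smallest non-negative: 698.

698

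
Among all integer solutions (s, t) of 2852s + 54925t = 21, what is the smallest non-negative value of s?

11998

gcd(2852, 54925) = 1 (Euclid: 54925 = 19·2852 + 737; 2852 = 3·737 + 641; 737 = 1·641 + 96; 641 = 6·96 + 65; 96 = 1·65 + 31; 65 = 2·31 + 3; 31 = 10·3 + 1; 3 = 3·1 + 0), and 1 | 21.
Extended Euclid: 2852·(-17737) + 54925·(921) = 1. Scale by 21: s₀ = -372477.
General solution s = s₀ + 54925k; reducing mod 54925 gives s = 11998 (and t = -623).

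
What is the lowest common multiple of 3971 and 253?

91333

gcd first: 3971 = 15·253 + 176; 253 = 1·176 + 77; 176 = 2·77 + 22; 77 = 3·22 + 11; 22 = 2·11 + 0 → gcd = 11
lcm = 3971·253/gcd = 1004663/11 = 91333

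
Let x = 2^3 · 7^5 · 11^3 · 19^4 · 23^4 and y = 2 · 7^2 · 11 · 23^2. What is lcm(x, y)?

max exponent per prime: 2^3 · 7^5 · 11^3 · 19^4 · 23^4 = 6526554822793347496

6526554822793347496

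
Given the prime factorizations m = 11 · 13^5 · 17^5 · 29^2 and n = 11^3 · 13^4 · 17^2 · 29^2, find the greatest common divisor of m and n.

min exponent per shared prime: 11 · 13^4 · 17^2 · 29^2 = 76358947379

76358947379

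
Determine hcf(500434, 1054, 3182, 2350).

gcd(500434, 1054): 500434 = 474·1054 + 838; 1054 = 1·838 + 216; 838 = 3·216 + 190; 216 = 1·190 + 26; 190 = 7·26 + 8; 26 = 3·8 + 2; 8 = 4·2 + 0 → 2
gcd(2, 3182): 3182 = 1591·2 + 0 → 2
gcd(2, 2350): 2350 = 1175·2 + 0 → 2

2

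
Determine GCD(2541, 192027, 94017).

gcd(2541, 192027): 192027 = 75·2541 + 1452; 2541 = 1·1452 + 1089; 1452 = 1·1089 + 363; 1089 = 3·363 + 0 → 363
gcd(363, 94017): 94017 = 259·363 + 0 → 363

363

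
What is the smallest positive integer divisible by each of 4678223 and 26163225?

4678223 = 11² · 23 · 41²; 26163225 = 3² · 5² · 11² · 31²
max exponents: 3² · 5² · 11² · 23 · 31² · 41² = 1011548768175

1011548768175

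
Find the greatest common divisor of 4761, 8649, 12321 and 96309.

9

4761 = 3² · 23²; 8649 = 3² · 31²; 12321 = 3² · 37²; 96309 = 3⁴ · 29 · 41
gcd takes min exponent of each prime: 3² = 9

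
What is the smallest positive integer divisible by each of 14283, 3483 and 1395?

14283 = 3³ · 23²; 3483 = 3⁴ · 43; 1395 = 3² · 5 · 31
lcm takes max exponent of each prime: 3⁴ · 5 · 23² · 31 · 43 = 285588585

285588585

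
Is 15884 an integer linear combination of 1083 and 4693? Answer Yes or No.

By Bézout, 1083x + 4693y = 15884 has integer solutions iff gcd(1083, 4693) | 15884.
Euclid: 4693 = 4·1083 + 361; 1083 = 3·361 + 0. gcd = 361; 15884 mod 361 = 0. Yes.

Yes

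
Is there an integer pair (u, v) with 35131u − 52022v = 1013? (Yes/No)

gcd(35131, 52022): 52022 = 1·35131 + 16891; 35131 = 2·16891 + 1349; 16891 = 12·1349 + 703; 1349 = 1·703 + 646; 703 = 1·646 + 57; 646 = 11·57 + 19; 57 = 3·19 + 0 → 19
19 does not divide 1013, so a solution does not exist.

No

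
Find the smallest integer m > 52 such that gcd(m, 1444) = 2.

gcd(m, 1444) = 2 forces 2 | m; write m = 2s. Then gcd(2s, 2·722) = 2·gcd(s, 722), so need gcd(s, 722) = 1.
2s > 52 gives s ≥ 27. The least s ≥ 27 coprime to 722 is 27, so m = 2·27 = 54.

54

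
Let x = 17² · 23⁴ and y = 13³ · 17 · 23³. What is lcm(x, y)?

max exponent per prime: 13³ · 17² · 23⁴ = 177680285653

177680285653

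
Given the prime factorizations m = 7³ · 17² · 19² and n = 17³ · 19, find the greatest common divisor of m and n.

5491

min exponent per shared prime: 17² · 19 = 5491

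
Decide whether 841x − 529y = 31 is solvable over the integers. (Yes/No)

Yes

gcd(841, 529): 841 = 1·529 + 312; 529 = 1·312 + 217; 312 = 1·217 + 95; 217 = 2·95 + 27; 95 = 3·27 + 14; 27 = 1·14 + 13; 14 = 1·13 + 1; 13 = 13·1 + 0 → 1
1 divides 31, so a solution exists.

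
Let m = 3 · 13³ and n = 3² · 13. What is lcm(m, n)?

max exponent per prime: 3² · 13³ = 19773

19773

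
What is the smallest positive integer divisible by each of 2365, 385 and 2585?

778085

2365 = 5 · 11 · 43; 385 = 5 · 7 · 11; 2585 = 5 · 11 · 47
lcm takes max exponent of each prime: 5 · 7 · 11 · 43 · 47 = 778085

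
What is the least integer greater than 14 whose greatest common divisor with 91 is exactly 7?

gcd(m, 91) = 7 forces 7 | m; write m = 7s. Then gcd(7s, 7·13) = 7·gcd(s, 13), so need gcd(s, 13) = 1.
7s > 14 gives s ≥ 3. The least s ≥ 3 coprime to 13 is 3, so m = 7·3 = 21.

21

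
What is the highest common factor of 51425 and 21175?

Euclid: 51425 = 2·21175 + 9075; 21175 = 2·9075 + 3025; 9075 = 3·3025 + 0. Last nonzero remainder: 3025.

3025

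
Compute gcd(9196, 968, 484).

9196 = 2² · 11² · 19; 968 = 2³ · 11²; 484 = 2² · 11²
gcd takes min exponent of each prime: 2² · 11² = 484

484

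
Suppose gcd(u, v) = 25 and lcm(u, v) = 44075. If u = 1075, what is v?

u·v = gcd·lcm = 25·44075 = 1101875, so v = 1101875/1075 = 1025.

1025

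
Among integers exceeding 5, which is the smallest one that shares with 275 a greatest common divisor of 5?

275 = 5·55. Any k with gcd(k, 275) = 5 is a multiple of 5, say 5s, with s coprime to 55.
Need s > 5/5, so s ≥ 2. First s ≥ 2 with gcd(s, 55) = 1 is s = 2. Thus k = 5·2 = 10.

10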